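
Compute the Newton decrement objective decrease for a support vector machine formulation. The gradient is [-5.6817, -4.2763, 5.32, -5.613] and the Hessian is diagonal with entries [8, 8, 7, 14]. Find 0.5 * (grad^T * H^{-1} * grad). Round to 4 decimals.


Step 1: H is diagonal, so H^(-1) * g = [-0.7102, -0.5345, 0.76, -0.4009].
Step 2: g^T H^(-1) g = sum_i g_i^2 / H_ii
  = (-5.6817)^2/8 + (-4.2763)^2/8 + (5.32)^2/7 + (-5.613)^2/14
  = 4.0352 + 2.2858 + 4.0432 + 2.2504 = 12.6147
Step 3: Objective decrease = 0.5 * g^T H^(-1) g = 6.3073


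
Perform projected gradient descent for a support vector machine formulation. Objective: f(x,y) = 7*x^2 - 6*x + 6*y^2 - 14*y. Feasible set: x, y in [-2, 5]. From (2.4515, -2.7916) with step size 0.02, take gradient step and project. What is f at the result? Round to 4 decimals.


Step 1: Compute gradient at (2.4515, -2.7916).
grad_x = 2*7*2.4515 - 6 = 28.321
grad_y = 2*6*-2.7916 - 14 = -47.4992
Step 2: Gradient step.
x_raw = 2.4515 - 0.02*28.321 = 1.8851
y_raw = -2.7916 - 0.02*-47.4992 = -1.8416
Step 3: Project onto [-2, 5].
x_proj = clip(1.8851) = 1.8851
y_proj = clip(-1.8416) = -1.8416
Step 4: Evaluate f.
f(1.8851, -1.8416) = 59.6961


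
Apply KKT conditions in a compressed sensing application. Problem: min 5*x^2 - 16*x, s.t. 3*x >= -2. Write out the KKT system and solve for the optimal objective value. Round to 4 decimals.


Step 1: Try lambda = 0 (constraint inactive).
Stationarity: 2*5*x - 16 = 0
x* = 16/(2*5) = 1.6
Check constraint: 3*1.6 = 4.8 >= -2 -- satisfied.
Step 2: Compute optimal value.
f(x*) = 5*1.6^2 - 16*1.6 = -12.8


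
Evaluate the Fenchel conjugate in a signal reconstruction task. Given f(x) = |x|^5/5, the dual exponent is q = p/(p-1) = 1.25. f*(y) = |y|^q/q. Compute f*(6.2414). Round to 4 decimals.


The conjugate exponent q satisfies 1/p + 1/q = 1.
p = 5, so q = 5/(5 - 1) = 1.25
|y|^q = 6.2414^1.25 = 9.8651
f*(6.2414) = 9.8651 / 1.25 = 7.8921


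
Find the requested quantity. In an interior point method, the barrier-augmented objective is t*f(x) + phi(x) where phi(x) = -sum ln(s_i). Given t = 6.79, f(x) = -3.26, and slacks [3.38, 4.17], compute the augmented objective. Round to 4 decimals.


Step 1: Compute log-barrier.
ln values: [1.2179, 1.4279]
phi = -(1.2179 + 1.4279) = -2.6458
Step 2: Compute augmented objective.
t*f(x) = 6.79*-3.26 = -22.1354
Total = -22.1354 - 2.6458 = -24.7812


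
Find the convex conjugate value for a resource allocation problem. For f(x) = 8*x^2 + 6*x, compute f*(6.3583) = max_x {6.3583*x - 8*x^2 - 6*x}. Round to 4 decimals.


f*(y) = sup_x {y*x - a*x^2 - b*x} = sup_x {(y-b)*x - a*x^2}
FOC: (y - b) - 2a*x = 0 => x* = (y - b)/(2a)
x* = (6.3583 - 6)/(2*8) = 0.0224
f*(6.3583) = (y-b)^2/(4a) = (6.3583 - 6)^2/(4*8)
= 0.1284/32 = 0.004


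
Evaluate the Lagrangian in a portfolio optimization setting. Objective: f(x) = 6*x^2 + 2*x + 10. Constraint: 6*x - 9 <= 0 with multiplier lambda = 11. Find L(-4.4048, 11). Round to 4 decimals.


Step 1: Evaluate f(x).
f(-4.4048) = 6*(-4.4048)^2 + 2*(-4.4048) + 10 = 117.604
Step 2: Evaluate g(x).
g(-4.4048) = 6*-4.4048 - 9 = -35.4288
Step 3: Compute Lagrangian.
L = 117.604 + 11*-35.4288 = -272.1128


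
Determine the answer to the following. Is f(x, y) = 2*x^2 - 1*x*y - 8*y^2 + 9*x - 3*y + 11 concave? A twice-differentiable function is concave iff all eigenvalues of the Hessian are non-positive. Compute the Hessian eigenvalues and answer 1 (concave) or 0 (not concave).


The Hessian of f(x,y) = 2*x^2 - 1*x*y - 8*y^2 + 9*x - 3*y + 11 is:
H = [[4, -1], [-1, -16]]
Trace = 4 - 16 = -12
Determinant = 4*-16 - (-1)^2 = -65
Discriminant = (-12)^2 - 4*-65 = 404.0
Eigenvalues: lambda_1 = -16.0499, lambda_2 = 4.0499
The function is not concave.

0


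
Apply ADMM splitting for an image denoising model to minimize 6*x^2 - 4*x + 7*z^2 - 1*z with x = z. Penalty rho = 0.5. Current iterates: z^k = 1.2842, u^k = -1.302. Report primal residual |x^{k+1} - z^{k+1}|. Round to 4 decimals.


ADMM iteration with rho = 0.5, z^k = 1.2842, u^k = -1.302
Step 1: x-update.
Minimize 6*x^2 - 4*x + (0.5/2)*(x - 1.2842 - 1.302)^2
FOC: (2*6 + 0.5)*x = 4 + 0.5*(1.2842 + 1.302)
x^{k+1} = 0.4234
Step 2: z-update.
Minimize 7*z^2 - 1*z + (0.5/2)*(0.4234 - z - 1.302)^2
FOC: (2*7 + 0.5)*z = 1 + 0.5*(0.4234 - 1.302)
z^{k+1} = 0.0387
Step 3: u-update.
u^{k+1} = -1.302 + 0.4234 - 0.0387 = -0.9172
Step 4: Primal residual = |0.4234 - 0.0387| = 0.3848


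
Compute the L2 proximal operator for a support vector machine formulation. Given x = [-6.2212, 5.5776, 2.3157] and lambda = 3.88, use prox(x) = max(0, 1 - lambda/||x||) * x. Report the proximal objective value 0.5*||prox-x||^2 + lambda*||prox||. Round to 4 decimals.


Step 1: Compute ||x||.
||x|| = 8.6704
Step 2: Compute scaling factor.
scale = max(0, 1 - 3.88/8.6704) = 0.5525
Step 3: prox(x) = [-3.4372, 3.0816, 1.2794]
||prox(x)|| = 4.7904
Step 4: Proximal objective.
0.5*||prox-x||^2 = 7.5272
lambda*||prox|| = 18.5868
Total = 26.1139


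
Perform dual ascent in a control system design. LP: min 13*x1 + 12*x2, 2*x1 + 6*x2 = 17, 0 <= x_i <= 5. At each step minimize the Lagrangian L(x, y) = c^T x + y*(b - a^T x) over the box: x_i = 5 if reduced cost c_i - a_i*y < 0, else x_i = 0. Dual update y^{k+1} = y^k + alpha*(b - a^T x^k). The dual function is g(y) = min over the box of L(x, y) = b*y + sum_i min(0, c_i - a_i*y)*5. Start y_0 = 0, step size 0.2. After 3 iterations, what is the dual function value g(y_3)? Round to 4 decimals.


Dual ascent for LP: min 13*x1 + 12*x2, 2*x1 + 6*x2 = 17, 0 <= x_i <= 5
Step 1: y^k = 0.0, reduced costs: (13.0, 12.0)
  x^k = (0.0, 0.0), subgradient = b - a^T x = 17.0
  y^{k+1} = 0.0 + 0.2*17.0 = 3.4
Step 2: y^k = 3.4, reduced costs: (6.2, -8.4)
  x^k = (0.0, 5.0), subgradient = b - a^T x = -13.0
  y^{k+1} = 3.4 + 0.2*-13.0 = 0.8
Step 3: y^k = 0.8, reduced costs: (11.4, 7.2)
  x^k = (0.0, 0.0), subgradient = b - a^T x = 17.0
  y^{k+1} = 0.8 + 0.2*17.0 = 4.2
Dual objective at y_3 = 4.2: reduced costs (4.6, -13.2), box minimizer x = (0.0, 5.0)
g(y_3) = b*y + (c1 - a1*y)*x1 + (c2 - a2*y)*x2 = 17*4.2 + 4.6*0.0 + (-13.2)*5.0 = 71.4 + 0.0 - 66.0 = 5.4


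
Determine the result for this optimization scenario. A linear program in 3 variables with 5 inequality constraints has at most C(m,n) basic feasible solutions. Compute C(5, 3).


Each vertex corresponds to some choice of n active constraints out of m, so the number of vertices is at most C(m, n) = m! / (n!(m-n)!).
m = 5, n = 3
Numerator: 5 * 4 * 3
Denominator: 3! = 6
C(5, 3) = 10


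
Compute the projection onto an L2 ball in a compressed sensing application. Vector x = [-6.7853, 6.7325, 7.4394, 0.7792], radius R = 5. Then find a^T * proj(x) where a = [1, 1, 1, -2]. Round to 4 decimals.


Step 1: Compute ||x|| (intermediates to 6 decimals).
||x|| = sqrt((-6.7853)^2 + 6.7325^2 + 7.4394^2 + 0.7792^2) = 12.137491
Step 2: Project.
Since ||x|| > R, scale = R/||x|| = 5/12.137491 = 0.411947, proj(x) = scale * x
proj(x) = [-2.795184, 2.773433, 3.064639, 0.320989]
Step 3: Dot product.
a^T * proj(x) = 1*(-2.795184) + 1*2.773433 + 1*3.064639 - 2*0.320989 = 2.4009


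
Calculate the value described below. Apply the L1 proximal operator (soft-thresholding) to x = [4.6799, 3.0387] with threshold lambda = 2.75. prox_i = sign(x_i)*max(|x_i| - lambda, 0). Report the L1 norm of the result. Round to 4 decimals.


Soft-thresholding with lambda = 2.75:
prox(4.6799) = sign(4.6799)*max(|4.6799| - 2.75, 0) = 1.9299
prox(3.0387) = sign(3.0387)*max(|3.0387| - 2.75, 0) = 0.2887
prox(x) = [1.9299, 0.2887]
||prox(x)||_1 = 1.9299 + 0.2887 = 2.2186


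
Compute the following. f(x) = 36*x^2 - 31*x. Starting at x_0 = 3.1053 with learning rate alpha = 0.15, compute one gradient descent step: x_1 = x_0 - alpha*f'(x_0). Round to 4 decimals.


We compute the gradient at x_0 and apply the update.
f'(x) = 72*x - 31
f'(3.1053) = 72*3.1053 - 31 = 192.5816
x_1 = 3.1053 - 0.15*192.5816 = -25.7819


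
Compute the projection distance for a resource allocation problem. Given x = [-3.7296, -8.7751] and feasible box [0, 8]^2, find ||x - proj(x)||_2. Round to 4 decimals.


Project each component onto [0, 8].
clip(-3.7296) = 0.0, clip(-8.7751) = 0.0
Projection = [0.0, 0.0]
Squared diffs: [13.9099, 77.0024]
Distance = sqrt(90.9123) = 9.5348


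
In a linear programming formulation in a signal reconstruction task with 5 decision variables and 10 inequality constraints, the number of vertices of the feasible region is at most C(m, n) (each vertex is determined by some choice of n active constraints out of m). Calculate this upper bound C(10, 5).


Each vertex corresponds to some choice of n active constraints out of m, so the number of vertices is at most C(m, n) = m! / (n!(m-n)!).
m = 10, n = 5
Numerator: 10 * 9 * 8 * 7 * 6
Denominator: 5! = 120
C(10, 5) = 252


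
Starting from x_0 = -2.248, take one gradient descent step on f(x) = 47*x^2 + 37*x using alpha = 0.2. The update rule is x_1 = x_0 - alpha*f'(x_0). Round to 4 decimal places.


We compute the gradient at x_0 and apply the update.
f'(x) = 94*x + 37
f'(-2.248) = 94*-2.248 + 37 = -174.312
x_1 = -2.248 - 0.2*-174.312 = 32.6144


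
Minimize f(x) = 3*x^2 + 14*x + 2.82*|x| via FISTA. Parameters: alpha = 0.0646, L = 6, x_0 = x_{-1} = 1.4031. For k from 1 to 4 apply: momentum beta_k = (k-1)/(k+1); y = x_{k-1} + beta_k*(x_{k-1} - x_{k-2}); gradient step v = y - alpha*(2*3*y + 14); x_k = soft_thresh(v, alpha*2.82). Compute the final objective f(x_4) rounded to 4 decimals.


FISTA on f(x) = 3*x^2 + 14*x + 2.82*|x|
L = 6, alpha = 0.0646
Iteration 1: beta = 0.0, y = 1.4031 + 0.0*(1.4031 - 1.4031) = 1.4031
  grad(y) = 22.4186, v = y - alpha*grad = -0.0451
  prox(v) = soft_thresh(-0.0451, 0.1822) = 0.0
Iteration 2: beta = 0.3333, y = 0.0 + 0.3333*(0.0 - 1.4031) = -0.4677
  grad(y) = 11.1938, v = y - alpha*grad = -1.1908
  prox(v) = soft_thresh(-1.1908, 0.1822) = -1.0086
Iteration 3: beta = 0.5, y = -1.0086 + 0.5*(-1.0086 - 0.0) = -1.513
  grad(y) = 4.9222, v = y - alpha*grad = -1.8309
  prox(v) = soft_thresh(-1.8309, 0.1822) = -1.6488
Iteration 4: beta = 0.6, y = -1.6488 + 0.6*(-1.6488 + 1.0086) = -2.0328
  grad(y) = 1.8029, v = y - alpha*grad = -2.1493
  prox(v) = soft_thresh(-2.1493, 0.1822) = -1.9671
f(x_4) = 3*(-1.9671)^2 + 14*(-1.9671) + 2.82*|-1.9671| = -10.3837


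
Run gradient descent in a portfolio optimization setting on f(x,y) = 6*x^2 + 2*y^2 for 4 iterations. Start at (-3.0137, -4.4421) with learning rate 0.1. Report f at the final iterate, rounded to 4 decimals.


Gradient descent on f(x,y) = 6*x^2 + 2*y^2.
Starting point: (-3.0137, -4.4421), alpha = 0.1
Step 1: grad_x = 2*6*-3.0137 = -36.1644, grad_y = 2*2*-4.4421 = -17.7684
  x_1 = -3.0137 - 0.1*-36.1644 = 0.6027
  y_1 = -4.4421 - 0.1*-17.7684 = -2.6653
Step 2: grad_x = 2*6*0.6027 = 7.2329, grad_y = 2*2*-2.6653 = -10.661
  x_2 = 0.6027 - 0.1*7.2329 = -0.1205
  y_2 = -2.6653 - 0.1*-10.661 = -1.5992
Step 3: grad_x = 2*6*-0.1205 = -1.4466, grad_y = 2*2*-1.5992 = -6.3966
  x_3 = -0.1205 - 0.1*-1.4466 = 0.0241
  y_3 = -1.5992 - 0.1*-6.3966 = -0.9595
Step 4: grad_x = 2*6*0.0241 = 0.2893, grad_y = 2*2*-0.9595 = -3.838
  x_4 = 0.0241 - 0.1*0.2893 = -0.0048
  y_4 = -0.9595 - 0.1*-3.838 = -0.5757
f(-0.0048, -0.5757) = 6*(-0.0048)^2 + 2*(-0.5757)^2 = 0.663


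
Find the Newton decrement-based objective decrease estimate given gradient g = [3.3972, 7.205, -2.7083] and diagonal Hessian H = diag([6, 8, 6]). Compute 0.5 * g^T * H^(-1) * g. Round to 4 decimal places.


Step 1: H is diagonal, so H^(-1) * g = [0.5662, 0.9006, -0.4514].
Step 2: g^T H^(-1) g = sum_i g_i^2 / H_ii
  = (3.3972)^2/6 + (7.205)^2/8 + (-2.7083)^2/6
  = 1.9235 + 6.489 + 1.2225 = 9.635
Step 3: Objective decrease = 0.5 * g^T H^(-1) g = 4.8175


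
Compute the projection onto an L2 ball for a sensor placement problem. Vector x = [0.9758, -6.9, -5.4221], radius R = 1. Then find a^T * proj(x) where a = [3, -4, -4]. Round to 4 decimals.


Step 1: Compute ||x|| (intermediates to 6 decimals).
||x|| = sqrt(0.9758^2 + (-6.9)^2 + (-5.4221)^2) = 8.829573
Step 2: Project.
Since ||x|| > R, scale = R/||x|| = 1/8.829573 = 0.113256, proj(x) = scale * x
proj(x) = [0.110515, -0.781466, -0.614085]
Step 3: Dot product.
a^T * proj(x) = 3*0.110515 - 4*(-0.781466) - 4*(-0.614085) = 5.9137


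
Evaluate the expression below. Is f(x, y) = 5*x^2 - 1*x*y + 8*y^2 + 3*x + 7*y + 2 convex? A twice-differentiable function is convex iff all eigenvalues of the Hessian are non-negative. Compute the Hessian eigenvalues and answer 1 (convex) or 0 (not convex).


The Hessian of f(x,y) = 5*x^2 - 1*x*y + 8*y^2 + 3*x + 7*y + 2 is:
H = [[10, -1], [-1, 16]]
Trace = 10 + 16 = 26
Determinant = 10*16 - (-1)^2 = 159
Discriminant = (26)^2 - 4*159 = 40.0
Eigenvalues: lambda_1 = 9.8377, lambda_2 = 16.1623
The function is convex.

1


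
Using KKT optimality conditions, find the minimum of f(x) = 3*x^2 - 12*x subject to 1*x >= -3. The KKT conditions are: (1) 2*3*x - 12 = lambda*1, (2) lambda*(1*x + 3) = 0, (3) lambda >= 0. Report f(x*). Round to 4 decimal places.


Step 1: Try lambda = 0 (constraint inactive).
Stationarity: 2*3*x - 12 = 0
x* = 12/(2*3) = 2.0
Check constraint: 1*2.0 = 2.0 >= -3 -- satisfied.
Step 2: Compute optimal value.
f(x*) = 3*2.0^2 - 12*2.0 = -12.0


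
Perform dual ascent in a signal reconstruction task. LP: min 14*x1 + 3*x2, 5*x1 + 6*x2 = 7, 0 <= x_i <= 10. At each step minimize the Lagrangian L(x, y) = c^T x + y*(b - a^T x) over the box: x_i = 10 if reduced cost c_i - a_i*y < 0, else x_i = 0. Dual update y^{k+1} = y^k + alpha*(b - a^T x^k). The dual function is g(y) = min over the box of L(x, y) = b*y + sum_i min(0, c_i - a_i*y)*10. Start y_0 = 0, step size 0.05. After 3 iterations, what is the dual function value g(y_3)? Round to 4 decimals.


Dual ascent for LP: min 14*x1 + 3*x2, 5*x1 + 6*x2 = 7, 0 <= x_i <= 10
Step 1: y^k = 0.0, reduced costs: (14.0, 3.0)
  x^k = (0.0, 0.0), subgradient = b - a^T x = 7.0
  y^{k+1} = 0.0 + 0.05*7.0 = 0.35
Step 2: y^k = 0.35, reduced costs: (12.25, 0.9)
  x^k = (0.0, 0.0), subgradient = b - a^T x = 7.0
  y^{k+1} = 0.35 + 0.05*7.0 = 0.7
Step 3: y^k = 0.7, reduced costs: (10.5, -1.2)
  x^k = (0.0, 10.0), subgradient = b - a^T x = -53.0
  y^{k+1} = 0.7 + 0.05*-53.0 = -1.95
Dual objective at y_3 = -1.95: reduced costs (23.75, 14.7), box minimizer x = (0.0, 0.0)
g(y_3) = b*y + (c1 - a1*y)*x1 + (c2 - a2*y)*x2 = 7*(-1.95) + 23.75*0.0 + 14.7*0.0 = -13.65 + 0.0 + 0.0 = -13.65


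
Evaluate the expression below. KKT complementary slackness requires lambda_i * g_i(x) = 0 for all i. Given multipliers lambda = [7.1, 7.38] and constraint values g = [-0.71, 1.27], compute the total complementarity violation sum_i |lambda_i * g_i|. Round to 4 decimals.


KKT complementary slackness check:
lambda_1 * g_1 = 7.1 * -0.71 = -5.041
lambda_2 * g_2 = 7.38 * 1.27 = 9.3726
Total violation = 5.041 + 9.3726 = 14.4136


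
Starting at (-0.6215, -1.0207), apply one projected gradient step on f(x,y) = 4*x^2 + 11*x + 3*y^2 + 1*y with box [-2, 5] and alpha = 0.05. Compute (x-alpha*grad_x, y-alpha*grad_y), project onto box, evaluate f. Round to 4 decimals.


Step 1: Compute gradient at (-0.6215, -1.0207).
grad_x = 2*4*-0.6215 + 11 = 6.028
grad_y = 2*3*-1.0207 + 1 = -5.1242
Step 2: Gradient step.
x_raw = -0.6215 - 0.05*6.028 = -0.9229
y_raw = -1.0207 - 0.05*-5.1242 = -0.7645
Step 3: Project onto [-2, 5].
x_proj = clip(-0.9229) = -0.9229
y_proj = clip(-0.7645) = -0.7645
Step 4: Evaluate f.
f(-0.9229, -0.7645) = -5.7561


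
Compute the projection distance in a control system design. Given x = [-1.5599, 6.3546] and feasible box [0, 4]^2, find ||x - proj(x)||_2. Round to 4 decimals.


Project each component onto [0, 4].
clip(-1.5599) = 0.0, clip(6.3546) = 4.0
Projection = [0.0, 4.0]
Squared diffs: [2.4333, 5.5441]
Distance = sqrt(7.9774) = 2.8244


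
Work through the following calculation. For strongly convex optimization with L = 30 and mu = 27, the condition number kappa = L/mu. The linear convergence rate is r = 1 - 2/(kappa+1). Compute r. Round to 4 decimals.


Step 1: Compute the condition number.
kappa = L/mu = 30/27 = 1.1111
Step 2: Compute the convergence rate.
r = 1 - 2/(kappa + 1) = 1 - 2*mu/(L + mu) = (L - mu)/(L + mu) = 3/57 = 0.0526


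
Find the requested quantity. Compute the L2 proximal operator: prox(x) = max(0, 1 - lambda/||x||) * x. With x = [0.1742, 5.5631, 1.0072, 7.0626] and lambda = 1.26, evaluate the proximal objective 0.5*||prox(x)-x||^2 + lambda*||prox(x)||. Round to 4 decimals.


Step 1: Compute ||x||.
||x|| = 9.0484
Step 2: Compute scaling factor.
scale = max(0, 1 - 1.26/9.0484) = 0.8607
Step 3: prox(x) = [0.1499, 4.7884, 0.8669, 6.0791]
||prox(x)|| = 7.7884
Step 4: Proximal objective.
0.5*||prox-x||^2 = 0.7938
lambda*||prox|| = 9.8134
Total = 10.6072


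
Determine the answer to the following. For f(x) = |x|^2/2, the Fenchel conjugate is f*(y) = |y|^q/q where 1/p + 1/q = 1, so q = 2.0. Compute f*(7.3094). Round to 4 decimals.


The conjugate exponent q satisfies 1/p + 1/q = 1.
p = 2, so q = 2/(2 - 1) = 2.0
|y|^q = 7.3094^2.0 = 53.4273
f*(7.3094) = 53.4273 / 2.0 = 26.7137


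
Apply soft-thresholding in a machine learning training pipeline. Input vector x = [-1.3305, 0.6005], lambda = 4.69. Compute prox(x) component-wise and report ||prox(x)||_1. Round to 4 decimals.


Soft-thresholding with lambda = 4.69:
prox(-1.3305) = sign(-1.3305)*max(|-1.3305| - 4.69, 0) = 0.0
prox(0.6005) = sign(0.6005)*max(|0.6005| - 4.69, 0) = 0.0
prox(x) = [0.0, 0.0]
||prox(x)||_1 = 0.0 + 0.0 = 0.0


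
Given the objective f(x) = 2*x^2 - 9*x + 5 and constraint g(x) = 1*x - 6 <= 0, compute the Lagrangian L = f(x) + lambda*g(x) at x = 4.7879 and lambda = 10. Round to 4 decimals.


Step 1: Evaluate f(x).
f(4.7879) = 2*4.7879^2 - 9*4.7879 + 5 = 7.7569
Step 2: Evaluate g(x).
g(4.7879) = 1*4.7879 - 6 = -1.2121
Step 3: Compute Lagrangian.
L = 7.7569 + 10*-1.2121 = -4.3641


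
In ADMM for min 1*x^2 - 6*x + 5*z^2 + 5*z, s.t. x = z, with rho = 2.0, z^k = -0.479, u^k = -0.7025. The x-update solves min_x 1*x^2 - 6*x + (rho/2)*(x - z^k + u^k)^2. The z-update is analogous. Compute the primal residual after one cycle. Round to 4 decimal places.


ADMM iteration with rho = 2.0, z^k = -0.479, u^k = -0.7025
Step 1: x-update.
Minimize 1*x^2 - 6*x + (2.0/2)*(x + 0.479 - 0.7025)^2
FOC: (2*1 + 2.0)*x = 6 + 2.0*(-0.479 + 0.7025)
x^{k+1} = 1.6118
Step 2: z-update.
Minimize 5*z^2 + 5*z + (2.0/2)*(1.6118 - z - 0.7025)^2
FOC: (2*5 + 2.0)*z = -5 + 2.0*(1.6118 - 0.7025)
z^{k+1} = -0.2651
Step 3: u-update.
u^{k+1} = -0.7025 + 1.6118 + 0.2651 = 1.1744
Step 4: Primal residual = |1.6118 + 0.2651| = 1.8769


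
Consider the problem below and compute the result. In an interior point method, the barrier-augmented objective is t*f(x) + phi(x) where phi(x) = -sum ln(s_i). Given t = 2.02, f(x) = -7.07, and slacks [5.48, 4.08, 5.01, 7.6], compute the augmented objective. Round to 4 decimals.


Step 1: Compute log-barrier.
ln values: [1.7011, 1.4061, 1.6114, 2.0281]
phi = -(1.7011 + 1.4061 + 1.6114 + 2.0281) = -6.7468
Step 2: Compute augmented objective.
t*f(x) = 2.02*-7.07 = -14.2814
Total = -14.2814 - 6.7468 = -21.0282


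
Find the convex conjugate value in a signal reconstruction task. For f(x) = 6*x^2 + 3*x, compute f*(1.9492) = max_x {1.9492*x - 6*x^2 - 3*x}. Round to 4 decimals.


f*(y) = sup_x {y*x - a*x^2 - b*x} = sup_x {(y-b)*x - a*x^2}
FOC: (y - b) - 2a*x = 0 => x* = (y - b)/(2a)
x* = (1.9492 - 3)/(2*6) = -0.0876
f*(1.9492) = (y-b)^2/(4a) = (1.9492 - 3)^2/(4*6)
= 1.1042/24 = 0.046


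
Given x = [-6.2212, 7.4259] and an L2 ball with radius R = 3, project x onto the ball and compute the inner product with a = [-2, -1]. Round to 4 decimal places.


Step 1: Compute ||x|| (intermediates to 6 decimals).
||x|| = sqrt((-6.2212)^2 + 7.4259^2) = 9.687483
Step 2: Project.
Since ||x|| > R, scale = R/||x|| = 3/9.687483 = 0.309678, proj(x) = scale * x
proj(x) = [-1.926569, 2.299638]
Step 3: Dot product.
a^T * proj(x) = -2*(-1.926569) - 1*2.299638 = 1.5535


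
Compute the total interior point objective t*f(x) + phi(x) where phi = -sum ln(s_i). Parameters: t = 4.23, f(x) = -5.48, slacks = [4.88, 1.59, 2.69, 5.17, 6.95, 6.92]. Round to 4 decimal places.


Step 1: Compute log-barrier.
ln values: [1.5851, 0.4637, 0.9895, 1.6429, 1.9387, 1.9344]
phi = -(1.5851 + 0.4637 + 0.9895 + 1.6429 + 1.9387 + 1.9344) = -8.5545
Step 2: Compute augmented objective.
t*f(x) = 4.23*-5.48 = -23.1804
Total = -23.1804 - 8.5545 = -31.7349


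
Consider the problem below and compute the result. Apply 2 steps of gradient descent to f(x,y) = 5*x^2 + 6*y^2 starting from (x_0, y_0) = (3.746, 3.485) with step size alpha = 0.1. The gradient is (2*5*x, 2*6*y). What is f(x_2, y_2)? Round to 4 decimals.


Gradient descent on f(x,y) = 5*x^2 + 6*y^2.
Starting point: (3.746, 3.485), alpha = 0.1
Step 1: grad_x = 2*5*3.746 = 37.46, grad_y = 2*6*3.485 = 41.82
  x_1 = 3.746 - 0.1*37.46 = -0.0
  y_1 = 3.485 - 0.1*41.82 = -0.697
Step 2: grad_x = 2*5*-0.0 = -0.0, grad_y = 2*6*-0.697 = -8.364
  x_2 = -0.0 - 0.1*-0.0 = 0.0
  y_2 = -0.697 - 0.1*-8.364 = 0.1394
f(0.0, 0.1394) = 5*0.0^2 + 6*0.1394^2 = 0.1166


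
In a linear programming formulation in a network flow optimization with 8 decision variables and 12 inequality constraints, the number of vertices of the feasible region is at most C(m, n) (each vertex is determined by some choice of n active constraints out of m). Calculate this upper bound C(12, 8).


Each vertex corresponds to some choice of n active constraints out of m, so the number of vertices is at most C(m, n) = m! / (n!(m-n)!).
m = 12, n = 8
Numerator: 12 * 11 * 10 * 9 * 8 * 7 * 6 * 5
Denominator: 8! = 40320
C(12, 8) = 495


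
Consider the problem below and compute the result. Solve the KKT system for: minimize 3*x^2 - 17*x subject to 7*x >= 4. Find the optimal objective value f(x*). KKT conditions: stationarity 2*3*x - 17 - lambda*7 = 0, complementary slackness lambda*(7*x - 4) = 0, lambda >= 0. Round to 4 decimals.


Step 1: Try lambda = 0 (constraint inactive).
Stationarity: 2*3*x - 17 = 0
x* = 17/(2*3) = 17/6 = 2.8333 (rounded; the exact value 17/6 is used below)
Check constraint: 7*2.8333 = 19.8331 >= 4 -- satisfied.
Step 2: Compute optimal value.
f(x*) = 3*(17/6)^2 - 17*(17/6) = -24.0833


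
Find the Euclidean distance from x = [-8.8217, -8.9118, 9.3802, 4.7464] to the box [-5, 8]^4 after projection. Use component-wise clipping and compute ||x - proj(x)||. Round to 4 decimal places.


Project each component onto [-5, 8].
clip(-8.8217) = -5.0, clip(-8.9118) = -5.0, clip(9.3802) = 8.0, clip(4.7464) = 4.7464
Projection = [-5.0, -5.0, 8.0, 4.7464]
Squared diffs: [14.6054, 15.3022, 1.905, 0.0]
Distance = sqrt(31.8126) = 5.6403


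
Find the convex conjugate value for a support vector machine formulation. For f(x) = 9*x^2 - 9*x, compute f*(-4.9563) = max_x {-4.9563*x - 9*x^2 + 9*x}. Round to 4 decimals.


f*(y) = sup_x {y*x - a*x^2 - b*x} = sup_x {(y-b)*x - a*x^2}
FOC: (y - b) - 2a*x = 0 => x* = (y - b)/(2a)
x* = (-4.9563 + 9)/(2*9) = 0.2247
f*(-4.9563) = (y-b)^2/(4a) = (-4.9563 + 9)^2/(4*9)
= 16.3515/36 = 0.4542


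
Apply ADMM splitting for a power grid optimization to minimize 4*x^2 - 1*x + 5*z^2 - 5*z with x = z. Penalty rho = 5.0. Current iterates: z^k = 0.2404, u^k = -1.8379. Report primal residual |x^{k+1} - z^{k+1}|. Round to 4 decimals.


ADMM iteration with rho = 5.0, z^k = 0.2404, u^k = -1.8379
Step 1: x-update.
Minimize 4*x^2 - 1*x + (5.0/2)*(x - 0.2404 - 1.8379)^2
FOC: (2*4 + 5.0)*x = 1 + 5.0*(0.2404 + 1.8379)
x^{k+1} = 0.8763
Step 2: z-update.
Minimize 5*z^2 - 5*z + (5.0/2)*(0.8763 - z - 1.8379)^2
FOC: (2*5 + 5.0)*z = 5 + 5.0*(0.8763 - 1.8379)
z^{k+1} = 0.0128
Step 3: u-update.
u^{k+1} = -1.8379 + 0.8763 - 0.0128 = -0.9744
Step 4: Primal residual = |0.8763 - 0.0128| = 0.8635


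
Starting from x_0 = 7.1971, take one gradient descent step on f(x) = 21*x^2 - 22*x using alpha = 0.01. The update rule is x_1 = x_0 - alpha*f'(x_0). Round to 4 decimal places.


We compute the gradient at x_0 and apply the update.
f'(x) = 42*x - 22
f'(7.1971) = 42*7.1971 - 22 = 280.2782
x_1 = 7.1971 - 0.01*280.2782 = 4.3943


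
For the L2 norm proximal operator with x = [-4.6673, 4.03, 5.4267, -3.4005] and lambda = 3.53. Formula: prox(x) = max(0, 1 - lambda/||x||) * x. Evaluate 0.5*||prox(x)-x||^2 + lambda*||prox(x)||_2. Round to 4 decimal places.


Step 1: Compute ||x||.
||x|| = 8.8903
Step 2: Compute scaling factor.
scale = max(0, 1 - 3.53/8.8903) = 0.6029
Step 3: prox(x) = [-2.8141, 2.4298, 3.272, -2.0503]
||prox(x)|| = 5.3603
Step 4: Proximal objective.
0.5*||prox-x||^2 = 6.2305
lambda*||prox|| = 18.9219
Total = 25.1522


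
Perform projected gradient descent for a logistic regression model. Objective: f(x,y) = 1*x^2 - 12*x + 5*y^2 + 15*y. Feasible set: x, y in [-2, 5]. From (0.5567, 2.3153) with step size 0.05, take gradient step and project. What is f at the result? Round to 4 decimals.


Step 1: Compute gradient at (0.5567, 2.3153).
grad_x = 2*1*0.5567 - 12 = -10.8866
grad_y = 2*5*2.3153 + 15 = 38.153
Step 2: Gradient step.
x_raw = 0.5567 - 0.05*-10.8866 = 1.101
y_raw = 2.3153 - 0.05*38.153 = 0.4077
Step 3: Project onto [-2, 5].
x_proj = clip(1.101) = 1.101
y_proj = clip(0.4077) = 0.4077
Step 4: Evaluate f.
f(1.101, 0.4077) = -5.0545


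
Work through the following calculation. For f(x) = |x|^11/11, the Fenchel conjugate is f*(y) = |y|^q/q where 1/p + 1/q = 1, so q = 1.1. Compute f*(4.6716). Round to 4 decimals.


The conjugate exponent q satisfies 1/p + 1/q = 1.
p = 11, so q = 11/(11 - 1) = 1.1
|y|^q = 4.6716^1.1 = 5.4502
f*(4.6716) = 5.4502 / 1.1 = 4.9547


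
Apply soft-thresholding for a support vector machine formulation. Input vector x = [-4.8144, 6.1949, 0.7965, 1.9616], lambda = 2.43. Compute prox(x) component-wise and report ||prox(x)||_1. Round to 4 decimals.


Soft-thresholding with lambda = 2.43:
prox(-4.8144) = sign(-4.8144)*max(|-4.8144| - 2.43, 0) = -2.3844
prox(6.1949) = sign(6.1949)*max(|6.1949| - 2.43, 0) = 3.7649
prox(0.7965) = sign(0.7965)*max(|0.7965| - 2.43, 0) = 0.0
prox(1.9616) = sign(1.9616)*max(|1.9616| - 2.43, 0) = 0.0
prox(x) = [-2.3844, 3.7649, 0.0, 0.0]
||prox(x)||_1 = 2.3844 + 3.7649 + 0.0 + 0.0 = 6.1493


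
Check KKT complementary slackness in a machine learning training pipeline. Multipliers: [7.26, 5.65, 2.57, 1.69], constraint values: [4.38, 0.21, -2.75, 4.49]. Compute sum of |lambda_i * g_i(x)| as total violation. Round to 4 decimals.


KKT complementary slackness check:
lambda_1 * g_1 = 7.26 * 4.38 = 31.7988
lambda_2 * g_2 = 5.65 * 0.21 = 1.1865
lambda_3 * g_3 = 2.57 * -2.75 = -7.0675
lambda_4 * g_4 = 1.69 * 4.49 = 7.5881
Total violation = 31.7988 + 1.1865 + 7.0675 + 7.5881 = 47.6409


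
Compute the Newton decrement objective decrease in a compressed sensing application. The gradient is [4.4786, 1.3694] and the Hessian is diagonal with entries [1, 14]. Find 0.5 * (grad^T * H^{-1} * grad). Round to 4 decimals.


Step 1: H is diagonal, so H^(-1) * g = [4.4786, 0.0978].
Step 2: g^T H^(-1) g = sum_i g_i^2 / H_ii
  = (4.4786)^2/1 + (1.3694)^2/14
  = 20.0579 + 0.1339 = 20.1918
Step 3: Objective decrease = 0.5 * g^T H^(-1) g = 10.0959


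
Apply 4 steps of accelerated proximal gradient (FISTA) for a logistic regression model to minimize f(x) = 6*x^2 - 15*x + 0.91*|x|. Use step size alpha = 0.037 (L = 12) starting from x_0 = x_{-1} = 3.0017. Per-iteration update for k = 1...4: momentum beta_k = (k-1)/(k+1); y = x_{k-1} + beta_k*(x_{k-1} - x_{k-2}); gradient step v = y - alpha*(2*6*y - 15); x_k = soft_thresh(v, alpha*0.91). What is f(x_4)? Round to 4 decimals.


FISTA on f(x) = 6*x^2 - 15*x + 0.91*|x|
L = 12, alpha = 0.037
Iteration 1: beta = 0.0, y = 3.0017 + 0.0*(3.0017 - 3.0017) = 3.0017
  grad(y) = 21.0204, v = y - alpha*grad = 2.2239
  prox(v) = soft_thresh(2.2239, 0.0337) = 2.1903
Iteration 2: beta = 0.3333, y = 2.1903 + 0.3333*(2.1903 - 3.0017) = 1.9198
  grad(y) = 8.0376, v = y - alpha*grad = 1.6224
  prox(v) = soft_thresh(1.6224, 0.0337) = 1.5887
Iteration 3: beta = 0.5, y = 1.5887 + 0.5*(1.5887 - 2.1903) = 1.288
  grad(y) = 0.4556, v = y - alpha*grad = 1.2711
  prox(v) = soft_thresh(1.2711, 0.0337) = 1.2374
Iteration 4: beta = 0.6, y = 1.2374 + 0.6*(1.2374 - 1.5887) = 1.0267
  grad(y) = -2.68, v = y - alpha*grad = 1.1258
  prox(v) = soft_thresh(1.1258, 0.0337) = 1.0922
f(x_4) = 6*1.0922^2 - 15*1.0922 + 0.91*|1.0922| = -8.2316


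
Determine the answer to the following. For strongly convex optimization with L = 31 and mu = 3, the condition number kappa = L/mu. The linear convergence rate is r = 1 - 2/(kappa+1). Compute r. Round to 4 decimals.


Step 1: Compute the condition number.
kappa = L/mu = 31/3 = 10.3333
Step 2: Compute the convergence rate.
r = 1 - 2/(kappa + 1) = 1 - 2*mu/(L + mu) = (L - mu)/(L + mu) = 28/34 = 0.8235


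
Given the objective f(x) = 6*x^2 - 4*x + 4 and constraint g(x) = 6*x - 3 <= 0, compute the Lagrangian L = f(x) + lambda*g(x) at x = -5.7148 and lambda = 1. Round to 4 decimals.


Step 1: Evaluate f(x).
f(-5.7148) = 6*(-5.7148)^2 - 4*(-5.7148) + 4 = 222.8128
Step 2: Evaluate g(x).
g(-5.7148) = 6*-5.7148 - 3 = -37.2888
Step 3: Compute Lagrangian.
L = 222.8128 + 1*-37.2888 = 185.524


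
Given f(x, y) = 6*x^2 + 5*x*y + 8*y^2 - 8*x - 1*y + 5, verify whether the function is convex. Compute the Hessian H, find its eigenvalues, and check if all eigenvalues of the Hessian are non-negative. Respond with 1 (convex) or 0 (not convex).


The Hessian of f(x,y) = 6*x^2 + 5*x*y + 8*y^2 - 8*x - 1*y + 5 is:
H = [[12, 5], [5, 16]]
Trace = 12 + 16 = 28
Determinant = 12*16 - (5)^2 = 167
Discriminant = (28)^2 - 4*167 = 116.0
Eigenvalues: lambda_1 = 8.6148, lambda_2 = 19.3852
The function is convex.

1


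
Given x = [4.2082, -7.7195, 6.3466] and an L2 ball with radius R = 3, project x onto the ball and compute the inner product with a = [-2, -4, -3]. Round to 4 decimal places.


Step 1: Compute ||x|| (intermediates to 6 decimals).
||x|| = sqrt(4.2082^2 + (-7.7195)^2 + 6.3466^2) = 10.843383
Step 2: Project.
Since ||x|| > R, scale = R/||x|| = 3/10.843383 = 0.276666, proj(x) = scale * x
proj(x) = [1.164266, -2.135723, 1.755888]
Step 3: Dot product.
a^T * proj(x) = -2*1.164266 - 4*(-2.135723) - 3*1.755888 = 0.9467


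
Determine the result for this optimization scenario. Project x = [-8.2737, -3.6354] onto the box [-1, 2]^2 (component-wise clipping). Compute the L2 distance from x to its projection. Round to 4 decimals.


Project each component onto [-1, 2].
clip(-8.2737) = -1.0, clip(-3.6354) = -1.0
Projection = [-1.0, -1.0]
Squared diffs: [52.9067, 6.9453]
Distance = sqrt(59.852) = 7.7364


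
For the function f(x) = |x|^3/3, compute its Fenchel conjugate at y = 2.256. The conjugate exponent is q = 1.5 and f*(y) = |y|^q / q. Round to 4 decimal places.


The conjugate exponent q satisfies 1/p + 1/q = 1.
p = 3, so q = 3/(3 - 1) = 1.5
|y|^q = 2.256^1.5 = 3.3885
f*(2.256) = 3.3885 / 1.5 = 2.259


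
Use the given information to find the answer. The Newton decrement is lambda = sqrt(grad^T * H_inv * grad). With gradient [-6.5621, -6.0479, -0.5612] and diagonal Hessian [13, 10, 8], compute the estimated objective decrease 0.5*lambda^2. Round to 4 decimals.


Step 1: H is diagonal, so H^(-1) * g = [-0.5048, -0.6048, -0.0702].
Step 2: g^T H^(-1) g = sum_i g_i^2 / H_ii
  = (-6.5621)^2/13 + (-6.0479)^2/10 + (-0.5612)^2/8
  = 3.3124 + 3.6577 + 0.0394 = 7.0095
Step 3: Objective decrease = 0.5 * g^T H^(-1) g = 3.5047


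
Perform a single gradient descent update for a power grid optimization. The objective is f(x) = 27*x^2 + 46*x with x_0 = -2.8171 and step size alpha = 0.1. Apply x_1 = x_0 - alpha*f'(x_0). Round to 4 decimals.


We compute the gradient at x_0 and apply the update.
f'(x) = 54*x + 46
f'(-2.8171) = 54*-2.8171 + 46 = -106.1234
x_1 = -2.8171 - 0.1*-106.1234 = 7.7952


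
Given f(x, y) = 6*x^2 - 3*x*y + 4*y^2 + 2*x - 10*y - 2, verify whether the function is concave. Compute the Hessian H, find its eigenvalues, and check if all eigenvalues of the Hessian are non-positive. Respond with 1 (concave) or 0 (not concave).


The Hessian of f(x,y) = 6*x^2 - 3*x*y + 4*y^2 + 2*x - 10*y - 2 is:
H = [[12, -3], [-3, 8]]
Trace = 12 + 8 = 20
Determinant = 12*8 - (-3)^2 = 87
Discriminant = (20)^2 - 4*87 = 52.0
Eigenvalues: lambda_1 = 6.3944, lambda_2 = 13.6056
The function is not concave.

0


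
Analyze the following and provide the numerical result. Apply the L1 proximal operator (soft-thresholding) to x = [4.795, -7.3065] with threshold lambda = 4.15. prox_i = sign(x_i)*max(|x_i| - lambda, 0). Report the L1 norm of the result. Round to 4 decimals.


Soft-thresholding with lambda = 4.15:
prox(4.795) = sign(4.795)*max(|4.795| - 4.15, 0) = 0.645
prox(-7.3065) = sign(-7.3065)*max(|-7.3065| - 4.15, 0) = -3.1565
prox(x) = [0.645, -3.1565]
||prox(x)||_1 = 0.645 + 3.1565 = 3.8015


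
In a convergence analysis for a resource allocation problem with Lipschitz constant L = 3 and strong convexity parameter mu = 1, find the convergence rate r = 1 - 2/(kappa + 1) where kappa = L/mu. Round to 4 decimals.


Step 1: Compute the condition number.
kappa = L/mu = 3/1 = 3.0
Step 2: Compute the convergence rate.
r = 1 - 2/(kappa + 1) = 1 - 2*mu/(L + mu) = (L - mu)/(L + mu) = 2/4 = 0.5


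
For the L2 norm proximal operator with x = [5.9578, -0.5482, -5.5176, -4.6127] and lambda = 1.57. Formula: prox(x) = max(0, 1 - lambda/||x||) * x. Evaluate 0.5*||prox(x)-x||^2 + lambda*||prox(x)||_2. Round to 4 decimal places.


Step 1: Compute ||x||.
||x|| = 9.355
Step 2: Compute scaling factor.
scale = max(0, 1 - 1.57/9.355) = 0.8322
Step 3: prox(x) = [4.9579, -0.4562, -4.5916, -3.8386]
||prox(x)|| = 7.785
Step 4: Proximal objective.
0.5*||prox-x||^2 = 1.2325
lambda*||prox|| = 12.2225
Total = 13.455


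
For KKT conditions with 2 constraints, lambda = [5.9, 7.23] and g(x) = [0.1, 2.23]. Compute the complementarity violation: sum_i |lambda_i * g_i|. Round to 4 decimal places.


KKT complementary slackness check:
lambda_1 * g_1 = 5.9 * 0.1 = 0.59
lambda_2 * g_2 = 7.23 * 2.23 = 16.1229
Total violation = 0.59 + 16.1229 = 16.7129


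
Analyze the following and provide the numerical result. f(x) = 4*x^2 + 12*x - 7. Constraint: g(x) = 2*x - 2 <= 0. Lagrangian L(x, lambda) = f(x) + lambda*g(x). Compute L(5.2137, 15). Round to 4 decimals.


Step 1: Evaluate f(x).
f(5.2137) = 4*5.2137^2 + 12*5.2137 - 7 = 164.2951
Step 2: Evaluate g(x).
g(5.2137) = 2*5.2137 - 2 = 8.4274
Step 3: Compute Lagrangian.
L = 164.2951 + 15*8.4274 = 290.7061


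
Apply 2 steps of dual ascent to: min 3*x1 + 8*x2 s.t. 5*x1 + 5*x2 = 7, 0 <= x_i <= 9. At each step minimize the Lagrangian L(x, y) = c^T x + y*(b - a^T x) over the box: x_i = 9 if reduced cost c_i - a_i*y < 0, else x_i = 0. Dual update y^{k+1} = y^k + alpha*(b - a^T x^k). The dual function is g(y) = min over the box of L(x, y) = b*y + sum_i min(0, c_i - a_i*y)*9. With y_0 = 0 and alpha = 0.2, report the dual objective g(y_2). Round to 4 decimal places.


Dual ascent for LP: min 3*x1 + 8*x2, 5*x1 + 5*x2 = 7, 0 <= x_i <= 9
Step 1: y^k = 0.0, reduced costs: (3.0, 8.0)
  x^k = (0.0, 0.0), subgradient = b - a^T x = 7.0
  y^{k+1} = 0.0 + 0.2*7.0 = 1.4
Step 2: y^k = 1.4, reduced costs: (-4.0, 1.0)
  x^k = (9.0, 0.0), subgradient = b - a^T x = -38.0
  y^{k+1} = 1.4 + 0.2*-38.0 = -6.2
Dual objective at y_2 = -6.2: reduced costs (34.0, 39.0), box minimizer x = (0.0, 0.0)
g(y_2) = b*y + (c1 - a1*y)*x1 + (c2 - a2*y)*x2 = 7*(-6.2) + 34.0*0.0 + 39.0*0.0 = -43.4 + 0.0 + 0.0 = -43.4


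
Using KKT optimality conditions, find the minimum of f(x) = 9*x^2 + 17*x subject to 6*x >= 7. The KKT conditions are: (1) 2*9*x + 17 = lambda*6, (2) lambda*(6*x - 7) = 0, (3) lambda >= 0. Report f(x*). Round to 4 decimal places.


Step 1: Try lambda = 0 (constraint inactive).
x_unc = -17/(2*9) = -0.9444
Check: 6*-0.9444 = -5.6664 < 7 -- violated!
Step 2: Constraint must be active: 6*x = 7
x* = 7/6 = 1.1667 (rounded; the exact value 7/6 is used below)
lambda = (2*9*(7/6) + 17)/6 = 6.3333
Step 3: Compute optimal value.
f(x*) = 9*(7/6)^2 + 17*(7/6) = 32.0833


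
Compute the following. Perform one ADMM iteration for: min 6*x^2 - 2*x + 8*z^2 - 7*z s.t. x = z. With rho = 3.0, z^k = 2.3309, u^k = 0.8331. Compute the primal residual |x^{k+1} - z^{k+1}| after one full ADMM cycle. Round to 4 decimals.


ADMM iteration with rho = 3.0, z^k = 2.3309, u^k = 0.8331
Step 1: x-update.
Minimize 6*x^2 - 2*x + (3.0/2)*(x - 2.3309 + 0.8331)^2
FOC: (2*6 + 3.0)*x = 2 + 3.0*(2.3309 - 0.8331)
x^{k+1} = 0.4329
Step 2: z-update.
Minimize 8*z^2 - 7*z + (3.0/2)*(0.4329 - z + 0.8331)^2
FOC: (2*8 + 3.0)*z = 7 + 3.0*(0.4329 + 0.8331)
z^{k+1} = 0.5683
Step 3: u-update.
u^{k+1} = 0.8331 + 0.4329 - 0.5683 = 0.6977
Step 4: Primal residual = |0.4329 - 0.5683| = 0.1354


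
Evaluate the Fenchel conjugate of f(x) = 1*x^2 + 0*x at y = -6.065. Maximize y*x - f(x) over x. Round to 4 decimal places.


f*(y) = sup_x {y*x - a*x^2 - b*x} = sup_x {(y-b)*x - a*x^2}
FOC: (y - b) - 2a*x = 0 => x* = (y - b)/(2a)
x* = (-6.065 - 0)/(2*1) = -3.0325
f*(-6.065) = (y-b)^2/(4a) = (-6.065 - 0)^2/(4*1)
= 36.7842/4 = 9.1961


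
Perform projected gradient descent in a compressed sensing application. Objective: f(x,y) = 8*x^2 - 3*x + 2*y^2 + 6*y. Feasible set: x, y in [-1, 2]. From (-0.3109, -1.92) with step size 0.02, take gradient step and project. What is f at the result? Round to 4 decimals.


Step 1: Compute gradient at (-0.3109, -1.92).
grad_x = 2*8*-0.3109 - 3 = -7.9744
grad_y = 2*2*-1.92 + 6 = -1.68
Step 2: Gradient step.
x_raw = -0.3109 - 0.02*-7.9744 = -0.1514
y_raw = -1.92 - 0.02*-1.68 = -1.8864
Step 3: Project onto [-1, 2].
x_proj = clip(-0.1514) = -0.1514
y_proj = clip(-1.8864) = -1.0
Step 4: Evaluate f.
f(-0.1514, -1.0) = -3.3624


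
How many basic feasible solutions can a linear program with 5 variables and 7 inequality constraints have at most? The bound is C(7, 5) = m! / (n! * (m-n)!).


Each vertex corresponds to some choice of n active constraints out of m, so the number of vertices is at most C(m, n) = m! / (n!(m-n)!).
m = 7, n = 5
Numerator: 7 * 6 * 5 * 4 * 3
Denominator: 5! = 120
C(7, 5) = 21


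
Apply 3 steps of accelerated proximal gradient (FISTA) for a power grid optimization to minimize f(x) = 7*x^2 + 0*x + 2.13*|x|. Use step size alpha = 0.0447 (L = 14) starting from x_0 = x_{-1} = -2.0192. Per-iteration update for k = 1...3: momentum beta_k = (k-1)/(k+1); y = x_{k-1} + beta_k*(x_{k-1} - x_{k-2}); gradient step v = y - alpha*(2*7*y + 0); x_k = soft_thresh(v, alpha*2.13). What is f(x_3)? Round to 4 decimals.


FISTA on f(x) = 7*x^2 + 0*x + 2.13*|x|
L = 14, alpha = 0.0447
Iteration 1: beta = 0.0, y = -2.0192 + 0.0*(-2.0192 + 2.0192) = -2.0192
  grad(y) = -28.2688, v = y - alpha*grad = -0.7556
  prox(v) = soft_thresh(-0.7556, 0.0952) = -0.6604
Iteration 2: beta = 0.3333, y = -0.6604 + 0.3333*(-0.6604 + 2.0192) = -0.2074
  grad(y) = -2.904, v = y - alpha*grad = -0.0776
  prox(v) = soft_thresh(-0.0776, 0.0952) = 0.0
Iteration 3: beta = 0.5, y = 0.0 + 0.5*(0.0 + 0.6604) = 0.3302
  grad(y) = 4.6226, v = y - alpha*grad = 0.1236
  prox(v) = soft_thresh(0.1236, 0.0952) = 0.0283
f(x_3) = 7*0.0283^2 + 0*0.0283 + 2.13*|0.0283| = 0.066


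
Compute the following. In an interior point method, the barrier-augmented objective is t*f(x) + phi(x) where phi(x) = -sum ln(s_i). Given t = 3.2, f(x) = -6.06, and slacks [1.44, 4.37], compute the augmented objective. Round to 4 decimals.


Step 1: Compute log-barrier.
ln values: [0.3646, 1.4748]
phi = -(0.3646 + 1.4748) = -1.8394
Step 2: Compute augmented objective.
t*f(x) = 3.2*-6.06 = -19.392
Total = -19.392 - 1.8394 = -21.2314


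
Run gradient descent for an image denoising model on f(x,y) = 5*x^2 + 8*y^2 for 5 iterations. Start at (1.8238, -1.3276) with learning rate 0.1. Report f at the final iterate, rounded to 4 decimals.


Gradient descent on f(x,y) = 5*x^2 + 8*y^2.
Starting point: (1.8238, -1.3276), alpha = 0.1
Step 1: grad_x = 2*5*1.8238 = 18.238, grad_y = 2*8*-1.3276 = -21.2416
  x_1 = 1.8238 - 0.1*18.238 = 0.0
  y_1 = -1.3276 - 0.1*-21.2416 = 0.7966
Step 2: grad_x = 2*5*0.0 = 0.0, grad_y = 2*8*0.7966 = 12.745
  x_2 = 0.0 - 0.1*0.0 = 0.0
  y_2 = 0.7966 - 0.1*12.745 = -0.4779
Step 3: grad_x = 2*5*0.0 = 0.0, grad_y = 2*8*-0.4779 = -7.647
  x_3 = 0.0 - 0.1*0.0 = 0.0
  y_3 = -0.4779 - 0.1*-7.647 = 0.2868
Step 4: grad_x = 2*5*0.0 = 0.0, grad_y = 2*8*0.2868 = 4.5882
  x_4 = 0.0 - 0.1*0.0 = 0.0
  y_4 = 0.2868 - 0.1*4.5882 = -0.1721
Step 5: grad_x = 2*5*0.0 = 0.0, grad_y = 2*8*-0.1721 = -2.7529
  x_5 = 0.0 - 0.1*0.0 = 0.0
  y_5 = -0.1721 - 0.1*-2.7529 = 0.1032
f(0.0, 0.1032) = 5*0.0^2 + 8*0.1032^2 = 0.0853
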